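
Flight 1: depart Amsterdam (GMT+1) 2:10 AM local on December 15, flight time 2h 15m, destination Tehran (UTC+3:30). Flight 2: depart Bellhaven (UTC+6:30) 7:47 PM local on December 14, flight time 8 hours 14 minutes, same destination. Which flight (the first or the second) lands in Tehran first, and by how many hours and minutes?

Flight 1 in UTC: 2:10 AM − 1:00 = 1:10 AM on Dec 15.
+2 hours and 15 minutes → arrive 3:25 AM UTC on Dec 15.
Flight 2 in UTC: 7:47 PM − 6:30 = 1:17 PM on Dec 14.
+8 hours 14 minutes → arrive 9:31 PM UTC on Dec 14.
Flight 2 lands earlier by 5 hours 54 minutes.

the second, by 5 hours 54 minutes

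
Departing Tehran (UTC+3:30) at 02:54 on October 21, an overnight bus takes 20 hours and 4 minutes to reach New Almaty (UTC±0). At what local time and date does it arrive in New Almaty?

Convert departure to UTC: 02:54 − 3:30 = 23:24 UTC on Oct 20.
Add 20 hours 4 minutes travel time → 19:28 UTC (Oct 21).
New Almaty is UTC+0, so local arrival is the same: 19:28 on Oct 21.

19:28 on October 21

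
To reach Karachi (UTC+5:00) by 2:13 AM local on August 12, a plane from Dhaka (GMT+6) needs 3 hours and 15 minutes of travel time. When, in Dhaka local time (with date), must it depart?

11:58 PM on Aug 11

Target arrival in UTC: 2:13 AM − 5:00 = 9:13 PM on Aug 11.
Subtract 3 hours and 15 minutes → departure 5:58 PM UTC on Aug 11.
Dhaka is UTC+6:00: 5:58 PM + 6:00 = 11:58 PM on Aug 11.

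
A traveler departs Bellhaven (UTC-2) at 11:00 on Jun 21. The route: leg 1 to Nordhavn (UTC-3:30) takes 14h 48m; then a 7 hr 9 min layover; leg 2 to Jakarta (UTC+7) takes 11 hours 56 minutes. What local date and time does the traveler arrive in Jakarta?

05:53 on June 23

Convert departure to UTC: 11:00 + 2:00 = 13:00 UTC on Jun 21.
Add 14 hours 48 minutes leg 1 → 03:48 UTC (Jun 22).
Add 7 hours and 9 minutes layover in Nordhavn → 10:57 UTC.
Add 11 hours and 56 minutes leg 2 → 22:53 UTC.
Jakarta is UTC+7:00, so local arrival = 22:53 + 7:00 = 05:53 on Jun 23.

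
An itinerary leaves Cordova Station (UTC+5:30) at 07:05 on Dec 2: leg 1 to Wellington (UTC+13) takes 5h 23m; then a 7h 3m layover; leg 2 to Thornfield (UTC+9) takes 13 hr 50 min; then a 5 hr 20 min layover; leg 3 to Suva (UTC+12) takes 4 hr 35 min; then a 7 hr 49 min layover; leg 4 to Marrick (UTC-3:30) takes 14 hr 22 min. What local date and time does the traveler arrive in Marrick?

08:27 on December 4

Convert departure to UTC: 07:05 − 5:30 = 01:35 UTC on Dec 2.
Add 5 hours 23 minutes leg 1 → 06:58 UTC.
Add 7 hours 3 minutes layover in Wellington → 14:01 UTC.
Add 13 hours and 50 minutes leg 2 → 03:51 UTC (Dec 3).
Add 5 hours 20 minutes layover in Thornfield → 09:11 UTC.
Add 4 hours and 35 minutes leg 3 → 13:46 UTC.
Add 7 hours and 49 minutes layover in Suva → 21:35 UTC.
Add 14 hours and 22 minutes leg 4 → 11:57 UTC (Dec 4).
Marrick is UTC−3:30, so local arrival = 11:57 − 3:30 = 08:27 on Dec 4.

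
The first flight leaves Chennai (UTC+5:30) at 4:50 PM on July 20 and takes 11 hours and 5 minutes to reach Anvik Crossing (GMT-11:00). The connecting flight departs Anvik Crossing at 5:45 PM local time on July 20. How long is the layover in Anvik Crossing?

6 hours 20 minutes

Convert departure to UTC: 4:50 PM − 5:30 = 11:20 AM UTC on Jul 20.
Add 11 hours and 5 minutes flight time → 10:25 PM UTC.
Anvik Crossing is UTC−11:00, so local arrival = 10:25 PM − 11:00 = 11:25 AM on Jul 20.
Layover = 5:45 PM − 11:25 AM = 6 hours 20 minutes.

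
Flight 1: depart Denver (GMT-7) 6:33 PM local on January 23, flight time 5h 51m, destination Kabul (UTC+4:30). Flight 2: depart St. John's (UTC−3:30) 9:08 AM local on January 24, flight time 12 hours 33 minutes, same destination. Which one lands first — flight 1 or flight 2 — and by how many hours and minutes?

the first, by 17 hours 47 minutes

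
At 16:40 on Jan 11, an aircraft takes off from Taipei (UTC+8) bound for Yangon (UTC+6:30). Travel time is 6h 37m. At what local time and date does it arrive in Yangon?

Convert departure to UTC: 16:40 − 8:00 = 08:40 UTC on Jan 11.
Add 6 hours 37 minutes travel time → 15:17 UTC.
Yangon is UTC+6:30, so local arrival = 15:17 + 6:30 = 21:47 on Jan 11.

21:47 on January 11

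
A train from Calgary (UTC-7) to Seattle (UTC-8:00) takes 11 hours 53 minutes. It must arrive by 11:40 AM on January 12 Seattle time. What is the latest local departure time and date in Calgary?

Target arrival in UTC: 11:40 AM + 8:00 = 7:40 PM on Jan 12.
Subtract 11 hours and 53 minutes → departure 7:47 AM UTC on Jan 12.
Calgary is UTC−7:00: 7:47 AM − 7:00 = 12:47 AM on Jan 12.

12:47 AM on January 12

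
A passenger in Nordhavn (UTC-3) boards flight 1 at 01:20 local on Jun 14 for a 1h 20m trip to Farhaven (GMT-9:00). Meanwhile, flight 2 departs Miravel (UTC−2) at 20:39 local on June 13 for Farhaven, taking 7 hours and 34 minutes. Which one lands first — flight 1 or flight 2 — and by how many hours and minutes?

the first, by 33 minutes

Flight 1 in UTC: 01:20 + 3:00 = 04:20 on Jun 14.
+1 hour 20 minutes → arrive 05:40 UTC on Jun 14.
Flight 2 in UTC: 20:39 + 2:00 = 22:39 on Jun 13.
+7 hours 34 minutes → arrive 06:13 UTC on Jun 14.
Flight 1 lands earlier by 33 minutes.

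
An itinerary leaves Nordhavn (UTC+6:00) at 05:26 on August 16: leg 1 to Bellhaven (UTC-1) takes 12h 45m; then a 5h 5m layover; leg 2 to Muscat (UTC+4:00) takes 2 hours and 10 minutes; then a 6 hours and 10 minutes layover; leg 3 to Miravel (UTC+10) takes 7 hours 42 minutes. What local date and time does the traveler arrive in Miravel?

19:18 on August 17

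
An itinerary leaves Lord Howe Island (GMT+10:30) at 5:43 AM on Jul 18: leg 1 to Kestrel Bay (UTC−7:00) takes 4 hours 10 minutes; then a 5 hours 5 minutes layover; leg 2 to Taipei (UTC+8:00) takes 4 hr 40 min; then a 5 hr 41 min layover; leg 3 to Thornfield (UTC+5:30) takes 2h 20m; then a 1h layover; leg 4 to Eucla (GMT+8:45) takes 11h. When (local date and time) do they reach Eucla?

1:54 PM on July 19

Convert departure to UTC: 5:43 AM − 10:30 = 7:13 PM UTC on Jul 17.
Add 4 hours 10 minutes leg 1 → 11:23 PM UTC.
Add 5 hours 5 minutes layover in Kestrel Bay → 4:28 AM UTC (Jul 18).
Add 4 hours 40 minutes leg 2 → 9:08 AM UTC.
Add 5 hours 41 minutes layover in Taipei → 2:49 PM UTC.
Add 2 hours 20 minutes leg 3 → 5:09 PM UTC.
Add 1 hour layover in Thornfield → 6:09 PM UTC.
Add 11 hours leg 4 → 5:09 AM UTC (Jul 19).
Eucla is UTC+8:45, so local arrival = 5:09 AM + 8:45 = 1:54 PM on Jul 19.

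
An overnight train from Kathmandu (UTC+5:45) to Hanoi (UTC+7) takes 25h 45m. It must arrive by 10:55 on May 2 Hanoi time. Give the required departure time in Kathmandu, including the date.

Target arrival in UTC: 10:55 − 7:00 = 03:55 on May 2.
Subtract 25 hours and 45 minutes → departure 02:10 UTC on May 1.
Kathmandu is UTC+5:45: 02:10 + 5:45 = 07:55 on May 1.

07:55 on May 1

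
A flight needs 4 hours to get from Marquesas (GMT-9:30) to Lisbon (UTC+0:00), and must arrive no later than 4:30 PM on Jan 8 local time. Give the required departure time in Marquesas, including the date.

3:00 AM on January 8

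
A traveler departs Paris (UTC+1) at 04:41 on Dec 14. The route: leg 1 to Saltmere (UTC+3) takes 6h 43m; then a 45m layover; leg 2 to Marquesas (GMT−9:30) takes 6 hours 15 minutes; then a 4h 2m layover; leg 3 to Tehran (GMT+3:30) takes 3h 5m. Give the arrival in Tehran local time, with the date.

Convert departure to UTC: 04:41 − 1:00 = 03:41 UTC on Dec 14.
Add 6 hours and 43 minutes leg 1 → 10:24 UTC.
Add 45 minutes layover in Saltmere → 11:09 UTC.
Add 6 hours and 15 minutes leg 2 → 17:24 UTC.
Add 4 hours 2 minutes layover in Marquesas → 21:26 UTC.
Add 3 hours 5 minutes leg 3 → 00:31 UTC (Dec 15).
Tehran is UTC+3:30, so local arrival = 00:31 + 3:30 = 04:01 on Dec 15.

04:01 on December 15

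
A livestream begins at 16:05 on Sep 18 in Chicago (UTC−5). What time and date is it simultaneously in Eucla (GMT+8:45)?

In UTC: 16:05 + 5:00 = 21:05 on Sep 18.
Eucla is UTC+8:45: 21:05 + 8:45 = 05:50 on Sep 19.

05:50 on Sep 19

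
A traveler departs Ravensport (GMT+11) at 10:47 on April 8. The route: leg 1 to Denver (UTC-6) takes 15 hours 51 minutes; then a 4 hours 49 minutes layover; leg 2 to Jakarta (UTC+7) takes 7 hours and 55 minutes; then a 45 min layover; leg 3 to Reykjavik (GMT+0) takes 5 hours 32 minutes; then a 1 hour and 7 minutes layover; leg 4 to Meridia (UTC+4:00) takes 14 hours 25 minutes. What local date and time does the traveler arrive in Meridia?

06:11 on April 10

Convert departure to UTC: 10:47 − 11:00 = 23:47 UTC on Apr 7.
Add 15 hours and 51 minutes leg 1 → 15:38 UTC (Apr 8).
Add 4 hours 49 minutes layover in Denver → 20:27 UTC.
Add 7 hours and 55 minutes leg 2 → 04:22 UTC (Apr 9).
Add 45 minutes layover in Jakarta → 05:07 UTC.
Add 5 hours and 32 minutes leg 3 → 10:39 UTC.
Add 1 hour 7 minutes layover in Reykjavik → 11:46 UTC.
Add 14 hours and 25 minutes leg 4 → 02:11 UTC (Apr 10).
Meridia is UTC+4:00, so local arrival = 02:11 + 4:00 = 06:11 on Apr 10.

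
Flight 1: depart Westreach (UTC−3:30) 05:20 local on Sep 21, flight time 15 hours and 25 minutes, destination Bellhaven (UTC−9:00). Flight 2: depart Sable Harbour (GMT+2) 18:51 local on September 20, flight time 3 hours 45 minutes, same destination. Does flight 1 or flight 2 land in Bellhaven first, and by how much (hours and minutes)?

the second, by 27 hours 39 minutes

Flight 1 in UTC: 05:20 + 3:30 = 08:50 on Sep 21.
+15 hours and 25 minutes → arrive 00:15 UTC on Sep 22.
Flight 2 in UTC: 18:51 − 2:00 = 16:51 on Sep 20.
+3 hours and 45 minutes → arrive 20:36 UTC on Sep 20.
Flight 2 lands earlier by 27 hours 39 minutes.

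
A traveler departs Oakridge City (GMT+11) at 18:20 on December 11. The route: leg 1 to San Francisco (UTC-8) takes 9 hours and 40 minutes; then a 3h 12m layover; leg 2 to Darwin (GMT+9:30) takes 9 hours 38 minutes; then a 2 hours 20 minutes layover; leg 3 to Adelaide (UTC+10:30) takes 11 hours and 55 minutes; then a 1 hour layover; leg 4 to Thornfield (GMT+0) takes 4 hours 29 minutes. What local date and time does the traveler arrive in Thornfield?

01:34 on Dec 13

Convert departure to UTC: 18:20 − 11:00 = 07:20 UTC on Dec 11.
Add 9 hours 40 minutes leg 1 → 17:00 UTC.
Add 3 hours and 12 minutes layover in San Francisco → 20:12 UTC.
Add 9 hours and 38 minutes leg 2 → 05:50 UTC (Dec 12).
Add 2 hours 20 minutes layover in Darwin → 08:10 UTC.
Add 11 hours and 55 minutes leg 3 → 20:05 UTC.
Add 1 hour layover in Adelaide → 21:05 UTC.
Add 4 hours and 29 minutes leg 4 → 01:34 UTC (Dec 13).
Thornfield is UTC+0, so local arrival is the same: 01:34 on Dec 13.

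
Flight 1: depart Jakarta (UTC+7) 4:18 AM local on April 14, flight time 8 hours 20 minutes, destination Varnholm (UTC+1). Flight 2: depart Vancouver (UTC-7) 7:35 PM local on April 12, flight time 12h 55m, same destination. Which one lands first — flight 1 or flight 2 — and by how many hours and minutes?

Flight 1 in UTC: 4:18 AM − 7:00 = 9:18 PM on Apr 13.
+8 hours and 20 minutes → arrive 5:38 AM UTC on Apr 14.
Flight 2 in UTC: 7:35 PM + 7:00 = 2:35 AM on Apr 13.
+12 hours and 55 minutes → arrive 3:30 PM UTC on Apr 13.
Flight 2 lands earlier by 14 hours 8 minutes.

the second, by 14 hours 8 minutes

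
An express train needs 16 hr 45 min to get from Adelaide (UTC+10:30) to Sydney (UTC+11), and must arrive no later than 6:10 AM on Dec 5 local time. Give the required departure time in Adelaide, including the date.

Target arrival in UTC: 6:10 AM − 11:00 = 7:10 PM on Dec 4.
Subtract 16 hours 45 minutes → departure 2:25 AM UTC on Dec 4.
Adelaide is UTC+10:30: 2:25 AM + 10:30 = 12:55 PM on Dec 4.

12:55 PM on December 4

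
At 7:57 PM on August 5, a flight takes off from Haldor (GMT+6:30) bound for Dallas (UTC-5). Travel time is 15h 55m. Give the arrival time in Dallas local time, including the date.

12:22 AM on August 6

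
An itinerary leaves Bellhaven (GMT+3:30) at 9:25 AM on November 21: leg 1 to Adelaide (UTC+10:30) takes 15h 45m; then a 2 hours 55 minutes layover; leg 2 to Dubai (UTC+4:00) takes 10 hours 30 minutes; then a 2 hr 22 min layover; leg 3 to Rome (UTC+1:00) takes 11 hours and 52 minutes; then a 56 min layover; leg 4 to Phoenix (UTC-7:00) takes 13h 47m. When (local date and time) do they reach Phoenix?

9:02 AM on November 23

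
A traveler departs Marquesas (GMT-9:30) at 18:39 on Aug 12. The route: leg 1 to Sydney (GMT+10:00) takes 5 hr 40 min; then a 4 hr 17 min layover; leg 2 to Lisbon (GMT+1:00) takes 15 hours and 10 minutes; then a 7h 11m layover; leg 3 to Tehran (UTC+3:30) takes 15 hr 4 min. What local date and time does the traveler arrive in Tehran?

07:01 on Aug 15

Convert departure to UTC: 18:39 + 9:30 = 04:09 UTC on Aug 13.
Add 5 hours and 40 minutes leg 1 → 09:49 UTC.
Add 4 hours and 17 minutes layover in Sydney → 14:06 UTC.
Add 15 hours and 10 minutes leg 2 → 05:16 UTC (Aug 14).
Add 7 hours and 11 minutes layover in Lisbon → 12:27 UTC.
Add 15 hours and 4 minutes leg 3 → 03:31 UTC (Aug 15).
Tehran is UTC+3:30, so local arrival = 03:31 + 3:30 = 07:01 on Aug 15.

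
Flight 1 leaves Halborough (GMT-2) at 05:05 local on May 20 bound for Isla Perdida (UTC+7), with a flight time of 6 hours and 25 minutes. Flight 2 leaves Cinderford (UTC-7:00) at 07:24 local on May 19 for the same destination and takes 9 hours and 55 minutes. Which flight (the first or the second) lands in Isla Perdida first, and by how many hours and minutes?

the second, by 13 hours 11 minutes

Flight 1 in UTC: 05:05 + 2:00 = 07:05 on May 20.
+6 hours 25 minutes → arrive 13:30 UTC on May 20.
Flight 2 in UTC: 07:24 + 7:00 = 14:24 on May 19.
+9 hours and 55 minutes → arrive 00:19 UTC on May 20.
Flight 2 lands earlier by 13 hours 11 minutes.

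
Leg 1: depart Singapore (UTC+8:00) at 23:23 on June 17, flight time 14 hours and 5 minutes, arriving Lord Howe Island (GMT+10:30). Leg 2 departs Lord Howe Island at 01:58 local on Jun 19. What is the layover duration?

Convert departure to UTC: 23:23 − 8:00 = 15:23 UTC on Jun 17.
Add 14 hours 5 minutes flight time → 05:28 UTC (Jun 18).
Lord Howe Island is UTC+10:30, so local arrival = 05:28 + 10:30 = 15:58 on Jun 18.
Layover = 01:58 − 15:58 (+1 day) = 10 hours.

10 hours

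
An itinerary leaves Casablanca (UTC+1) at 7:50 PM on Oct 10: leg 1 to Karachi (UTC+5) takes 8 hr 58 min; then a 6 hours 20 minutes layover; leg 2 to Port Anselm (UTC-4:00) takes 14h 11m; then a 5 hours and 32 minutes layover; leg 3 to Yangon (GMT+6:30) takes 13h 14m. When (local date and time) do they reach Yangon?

1:35 AM on October 13

Convert departure to UTC: 7:50 PM − 1:00 = 6:50 PM UTC on Oct 10.
Add 8 hours 58 minutes leg 1 → 3:48 AM UTC (Oct 11).
Add 6 hours 20 minutes layover in Karachi → 10:08 AM UTC.
Add 14 hours 11 minutes leg 2 → 12:19 AM UTC (Oct 12).
Add 5 hours 32 minutes layover in Port Anselm → 5:51 AM UTC.
Add 13 hours and 14 minutes leg 3 → 7:05 PM UTC.
Yangon is UTC+6:30, so local arrival = 7:05 PM + 6:30 = 1:35 AM on Oct 13.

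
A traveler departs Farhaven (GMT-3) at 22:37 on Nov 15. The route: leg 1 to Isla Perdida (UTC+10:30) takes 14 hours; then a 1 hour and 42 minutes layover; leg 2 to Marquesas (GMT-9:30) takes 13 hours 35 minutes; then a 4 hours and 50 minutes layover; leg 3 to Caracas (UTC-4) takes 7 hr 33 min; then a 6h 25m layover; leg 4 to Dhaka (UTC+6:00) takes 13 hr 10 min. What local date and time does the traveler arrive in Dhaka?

20:52 on November 18

Convert departure to UTC: 22:37 + 3:00 = 01:37 UTC on Nov 16.
Add 14 hours leg 1 → 15:37 UTC.
Add 1 hour and 42 minutes layover in Isla Perdida → 17:19 UTC.
Add 13 hours 35 minutes leg 2 → 06:54 UTC (Nov 17).
Add 4 hours 50 minutes layover in Marquesas → 11:44 UTC.
Add 7 hours 33 minutes leg 3 → 19:17 UTC.
Add 6 hours and 25 minutes layover in Caracas → 01:42 UTC (Nov 18).
Add 13 hours and 10 minutes leg 4 → 14:52 UTC.
Dhaka is UTC+6:00, so local arrival = 14:52 + 6:00 = 20:52 on Nov 18.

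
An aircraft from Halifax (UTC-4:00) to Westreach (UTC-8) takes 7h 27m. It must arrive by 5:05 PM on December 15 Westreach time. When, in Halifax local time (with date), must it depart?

Target arrival in UTC: 5:05 PM + 8:00 = 1:05 AM on Dec 16.
Subtract 7 hours 27 minutes → departure 5:38 PM UTC on Dec 15.
Halifax is UTC−4:00: 5:38 PM − 4:00 = 1:38 PM on Dec 15.

1:38 PM on December 15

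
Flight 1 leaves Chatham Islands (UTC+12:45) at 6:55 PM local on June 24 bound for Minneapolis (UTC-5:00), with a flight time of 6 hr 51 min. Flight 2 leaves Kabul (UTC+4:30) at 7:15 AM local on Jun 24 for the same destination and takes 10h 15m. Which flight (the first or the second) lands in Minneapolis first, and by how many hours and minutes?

Flight 1 in UTC: 6:55 PM − 12:45 = 6:10 AM on Jun 24.
+6 hours 51 minutes → arrive 1:01 PM UTC on Jun 24.
Flight 2 in UTC: 7:15 AM − 4:30 = 2:45 AM on Jun 24.
+10 hours and 15 minutes → arrive 1:00 PM UTC on Jun 24.
Flight 2 lands earlier by 1 minute.

the second, by 1 minute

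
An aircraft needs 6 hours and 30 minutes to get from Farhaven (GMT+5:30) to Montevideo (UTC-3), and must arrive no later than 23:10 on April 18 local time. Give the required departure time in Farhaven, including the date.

01:10 on April 19

Target arrival in UTC: 23:10 + 3:00 = 02:10 on Apr 19.
Subtract 6 hours 30 minutes → departure 19:40 UTC on Apr 18.
Farhaven is UTC+5:30: 19:40 + 5:30 = 01:10 on Apr 19.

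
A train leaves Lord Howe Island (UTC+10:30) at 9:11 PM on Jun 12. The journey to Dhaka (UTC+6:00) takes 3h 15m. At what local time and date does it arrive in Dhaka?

7:56 PM on Jun 12

Convert departure to UTC: 9:11 PM − 10:30 = 10:41 AM UTC on Jun 12.
Add 3 hours 15 minutes travel time → 1:56 PM UTC.
Dhaka is UTC+6:00, so local arrival = 1:56 PM + 6:00 = 7:56 PM on Jun 12.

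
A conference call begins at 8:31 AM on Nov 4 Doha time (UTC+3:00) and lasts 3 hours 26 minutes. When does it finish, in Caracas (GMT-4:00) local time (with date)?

4:57 AM on Nov 4

Convert start to UTC: 8:31 AM − 3:00 = 5:31 AM UTC on Nov 4.
Add 3 hours and 26 minutes duration → 8:57 AM UTC.
Caracas is UTC−4:00, so local end time = 8:57 AM − 4:00 = 4:57 AM on Nov 4.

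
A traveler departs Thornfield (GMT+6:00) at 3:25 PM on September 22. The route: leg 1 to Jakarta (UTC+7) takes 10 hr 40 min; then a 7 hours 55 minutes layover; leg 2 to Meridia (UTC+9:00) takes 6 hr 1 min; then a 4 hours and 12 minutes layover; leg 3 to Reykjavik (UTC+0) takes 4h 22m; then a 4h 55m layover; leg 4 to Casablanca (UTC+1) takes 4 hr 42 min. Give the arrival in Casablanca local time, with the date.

Convert departure to UTC: 3:25 PM − 6:00 = 9:25 AM UTC on Sep 22.
Add 10 hours and 40 minutes leg 1 → 8:05 PM UTC.
Add 7 hours 55 minutes layover in Jakarta → 4:00 AM UTC (Sep 23).
Add 6 hours 1 minute leg 2 → 10:01 AM UTC.
Add 4 hours 12 minutes layover in Meridia → 2:13 PM UTC.
Add 4 hours and 22 minutes leg 3 → 6:35 PM UTC.
Add 4 hours 55 minutes layover in Reykjavik → 11:30 PM UTC.
Add 4 hours 42 minutes leg 4 → 4:12 AM UTC (Sep 24).
Casablanca is UTC+1:00, so local arrival = 4:12 AM + 1:00 = 5:12 AM on Sep 24.

5:12 AM on September 24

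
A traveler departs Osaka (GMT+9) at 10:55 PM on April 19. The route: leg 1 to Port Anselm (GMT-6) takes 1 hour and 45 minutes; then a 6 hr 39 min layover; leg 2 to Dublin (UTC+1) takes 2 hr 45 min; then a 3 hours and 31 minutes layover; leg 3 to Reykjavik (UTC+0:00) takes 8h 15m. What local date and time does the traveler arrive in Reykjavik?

12:50 PM on Apr 20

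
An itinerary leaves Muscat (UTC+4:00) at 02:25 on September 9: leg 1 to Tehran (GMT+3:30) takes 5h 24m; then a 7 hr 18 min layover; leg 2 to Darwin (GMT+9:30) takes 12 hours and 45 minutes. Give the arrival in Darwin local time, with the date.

09:22 on Sep 10

Convert departure to UTC: 02:25 − 4:00 = 22:25 UTC on Sep 8.
Add 5 hours and 24 minutes leg 1 → 03:49 UTC (Sep 9).
Add 7 hours and 18 minutes layover in Tehran → 11:07 UTC.
Add 12 hours and 45 minutes leg 2 → 23:52 UTC.
Darwin is UTC+9:30, so local arrival = 23:52 + 9:30 = 09:22 on Sep 10.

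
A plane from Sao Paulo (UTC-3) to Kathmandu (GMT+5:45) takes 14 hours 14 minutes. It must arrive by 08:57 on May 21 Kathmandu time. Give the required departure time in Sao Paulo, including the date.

09:58 on May 20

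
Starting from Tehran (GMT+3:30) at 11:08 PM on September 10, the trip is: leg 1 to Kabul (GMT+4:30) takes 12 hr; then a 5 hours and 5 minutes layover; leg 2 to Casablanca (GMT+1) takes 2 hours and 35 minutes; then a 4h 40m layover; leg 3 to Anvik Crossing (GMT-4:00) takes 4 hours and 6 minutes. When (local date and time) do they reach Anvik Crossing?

8:04 PM on September 11

Convert departure to UTC: 11:08 PM − 3:30 = 7:38 PM UTC on Sep 10.
Add 12 hours leg 1 → 7:38 AM UTC (Sep 11).
Add 5 hours and 5 minutes layover in Kabul → 12:43 PM UTC.
Add 2 hours and 35 minutes leg 2 → 3:18 PM UTC.
Add 4 hours 40 minutes layover in Casablanca → 7:58 PM UTC.
Add 4 hours 6 minutes leg 3 → 12:04 AM UTC (Sep 12).
Anvik Crossing is UTC−4:00, so local arrival = 12:04 AM − 4:00 = 8:04 PM on Sep 11.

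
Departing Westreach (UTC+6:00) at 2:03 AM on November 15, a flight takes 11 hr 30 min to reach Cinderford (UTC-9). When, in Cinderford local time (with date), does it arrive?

Convert departure to UTC: 2:03 AM − 6:00 = 8:03 PM UTC on Nov 14.
Add 11 hours 30 minutes travel time → 7:33 AM UTC (Nov 15).
Cinderford is UTC−9:00, so local arrival = 7:33 AM − 9:00 = 10:33 PM on Nov 14.

10:33 PM on November 14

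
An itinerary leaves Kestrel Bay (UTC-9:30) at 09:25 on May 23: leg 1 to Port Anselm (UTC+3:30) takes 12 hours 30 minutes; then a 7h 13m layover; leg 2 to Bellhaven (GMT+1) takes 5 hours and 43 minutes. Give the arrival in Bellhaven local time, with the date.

Convert departure to UTC: 09:25 + 9:30 = 18:55 UTC on May 23.
Add 12 hours 30 minutes leg 1 → 07:25 UTC (May 24).
Add 7 hours 13 minutes layover in Port Anselm → 14:38 UTC.
Add 5 hours 43 minutes leg 2 → 20:21 UTC.
Bellhaven is UTC+1:00, so local arrival = 20:21 + 1:00 = 21:21 on May 24.

21:21 on May 24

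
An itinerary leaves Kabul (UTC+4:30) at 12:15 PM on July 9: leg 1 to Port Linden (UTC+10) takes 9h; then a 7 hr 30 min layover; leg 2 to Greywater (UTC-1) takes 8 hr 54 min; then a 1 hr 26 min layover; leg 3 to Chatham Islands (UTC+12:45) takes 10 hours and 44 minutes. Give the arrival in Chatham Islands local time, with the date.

10:04 AM on July 11

Convert departure to UTC: 12:15 PM − 4:30 = 7:45 AM UTC on Jul 9.
Add 9 hours leg 1 → 4:45 PM UTC.
Add 7 hours 30 minutes layover in Port Linden → 12:15 AM UTC (Jul 10).
Add 8 hours 54 minutes leg 2 → 9:09 AM UTC.
Add 1 hour and 26 minutes layover in Greywater → 10:35 AM UTC.
Add 10 hours 44 minutes leg 3 → 9:19 PM UTC.
Chatham Islands is UTC+12:45, so local arrival = 9:19 PM + 12:45 = 10:04 AM on Jul 11.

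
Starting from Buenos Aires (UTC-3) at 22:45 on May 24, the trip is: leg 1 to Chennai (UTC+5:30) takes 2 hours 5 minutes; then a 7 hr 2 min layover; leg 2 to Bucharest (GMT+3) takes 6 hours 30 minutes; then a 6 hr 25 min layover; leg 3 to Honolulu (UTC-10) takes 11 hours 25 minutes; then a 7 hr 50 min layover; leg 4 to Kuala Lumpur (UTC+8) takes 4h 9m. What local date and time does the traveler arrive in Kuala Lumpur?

Convert departure to UTC: 22:45 + 3:00 = 01:45 UTC on May 25.
Add 2 hours and 5 minutes leg 1 → 03:50 UTC.
Add 7 hours 2 minutes layover in Chennai → 10:52 UTC.
Add 6 hours and 30 minutes leg 2 → 17:22 UTC.
Add 6 hours and 25 minutes layover in Bucharest → 23:47 UTC.
Add 11 hours 25 minutes leg 3 → 11:12 UTC (May 26).
Add 7 hours 50 minutes layover in Honolulu → 19:02 UTC.
Add 4 hours 9 minutes leg 4 → 23:11 UTC.
Kuala Lumpur is UTC+8:00, so local arrival = 23:11 + 8:00 = 07:11 on May 27.

07:11 on May 27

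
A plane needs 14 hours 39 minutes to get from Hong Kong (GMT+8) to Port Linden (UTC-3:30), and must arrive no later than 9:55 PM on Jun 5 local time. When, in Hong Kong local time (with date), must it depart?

Target arrival in UTC: 9:55 PM + 3:30 = 1:25 AM on Jun 6.
Subtract 14 hours and 39 minutes → departure 10:46 AM UTC on Jun 5.
Hong Kong is UTC+8:00: 10:46 AM + 8:00 = 6:46 PM on Jun 5.

6:46 PM on June 5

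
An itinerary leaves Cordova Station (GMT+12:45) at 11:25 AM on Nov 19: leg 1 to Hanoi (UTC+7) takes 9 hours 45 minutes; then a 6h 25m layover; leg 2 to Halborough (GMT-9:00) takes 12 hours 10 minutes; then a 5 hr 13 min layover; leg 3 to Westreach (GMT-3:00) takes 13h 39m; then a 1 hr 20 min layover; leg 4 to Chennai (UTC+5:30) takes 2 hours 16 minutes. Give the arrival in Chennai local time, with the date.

6:58 AM on November 21

Convert departure to UTC: 11:25 AM − 12:45 = 10:40 PM UTC on Nov 18.
Add 9 hours 45 minutes leg 1 → 8:25 AM UTC (Nov 19).
Add 6 hours 25 minutes layover in Hanoi → 2:50 PM UTC.
Add 12 hours and 10 minutes leg 2 → 3:00 AM UTC (Nov 20).
Add 5 hours and 13 minutes layover in Halborough → 8:13 AM UTC.
Add 13 hours 39 minutes leg 3 → 9:52 PM UTC.
Add 1 hour 20 minutes layover in Westreach → 11:12 PM UTC.
Add 2 hours 16 minutes leg 4 → 1:28 AM UTC (Nov 21).
Chennai is UTC+5:30, so local arrival = 1:28 AM + 5:30 = 6:58 AM on Nov 21.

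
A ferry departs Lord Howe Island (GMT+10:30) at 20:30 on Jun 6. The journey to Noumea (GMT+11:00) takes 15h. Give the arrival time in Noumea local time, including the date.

12:00 on Jun 7

Noumea is 0:30 ahead of Lord Howe Island.
After 15 hours it is 11:30 (Jun 7) in Lord Howe Island.
Shift by the zone difference: 11:30 + 0:30 = 12:00 on Jun 7 in Noumea.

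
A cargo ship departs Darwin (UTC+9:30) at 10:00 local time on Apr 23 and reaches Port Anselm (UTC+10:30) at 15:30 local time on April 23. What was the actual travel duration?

4 hours 30 minutes

Departure in UTC: 10:00 − 9:30 = 00:30 on Apr 23.
Arrival in UTC: 15:30 − 10:30 = 05:00 on Apr 23.
Elapsed = 05:00 − 00:30 = 4 hours 30 minutes.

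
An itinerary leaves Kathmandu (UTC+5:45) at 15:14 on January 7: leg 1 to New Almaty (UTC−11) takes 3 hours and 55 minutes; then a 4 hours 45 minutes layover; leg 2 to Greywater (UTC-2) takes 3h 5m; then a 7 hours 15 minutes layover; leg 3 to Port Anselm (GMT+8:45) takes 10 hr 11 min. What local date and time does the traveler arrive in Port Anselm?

23:25 on January 8

Convert departure to UTC: 15:14 − 5:45 = 09:29 UTC on Jan 7.
Add 3 hours and 55 minutes leg 1 → 13:24 UTC.
Add 4 hours 45 minutes layover in New Almaty → 18:09 UTC.
Add 3 hours 5 minutes leg 2 → 21:14 UTC.
Add 7 hours 15 minutes layover in Greywater → 04:29 UTC (Jan 8).
Add 10 hours and 11 minutes leg 3 → 14:40 UTC.
Port Anselm is UTC+8:45, so local arrival = 14:40 + 8:45 = 23:25 on Jan 8.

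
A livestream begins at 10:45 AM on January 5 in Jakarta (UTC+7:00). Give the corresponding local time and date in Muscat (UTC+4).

7:45 AM on January 5

In UTC: 10:45 AM − 7:00 = 3:45 AM on Jan 5.
Muscat is UTC+4:00: 3:45 AM + 4:00 = 7:45 AM on Jan 5.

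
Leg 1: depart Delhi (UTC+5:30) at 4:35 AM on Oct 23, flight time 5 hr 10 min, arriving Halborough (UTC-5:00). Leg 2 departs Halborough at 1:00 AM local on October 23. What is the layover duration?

1 hour 45 minutes

Convert departure to UTC: 4:35 AM − 5:30 = 11:05 PM UTC on Oct 22.
Add 5 hours 10 minutes flight time → 4:15 AM UTC (Oct 23).
Halborough is UTC−5:00, so local arrival = 4:15 AM − 5:00 = 11:15 PM on Oct 22.
Layover = 1:00 AM − 11:15 PM (+1 day) = 1 hour 45 minutes.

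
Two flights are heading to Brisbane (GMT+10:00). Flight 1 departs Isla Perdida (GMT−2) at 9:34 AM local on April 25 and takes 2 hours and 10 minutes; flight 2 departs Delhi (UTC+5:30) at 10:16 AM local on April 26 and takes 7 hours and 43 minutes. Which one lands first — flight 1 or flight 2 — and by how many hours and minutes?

the first, by 22 hours 45 minutes

Flight 1 in UTC: 9:34 AM + 2:00 = 11:34 AM on Apr 25.
+2 hours and 10 minutes → arrive 1:44 PM UTC on Apr 25.
Flight 2 in UTC: 10:16 AM − 5:30 = 4:46 AM on Apr 26.
+7 hours 43 minutes → arrive 12:29 PM UTC on Apr 26.
Flight 1 lands earlier by 22 hours 45 minutes.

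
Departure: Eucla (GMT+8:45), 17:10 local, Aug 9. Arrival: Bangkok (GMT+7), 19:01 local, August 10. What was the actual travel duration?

27 hours 36 minutes

Bangkok is 1:45 behind Eucla.
Clock-face elapsed time (ignoring zones) is 25 hours 51 minutes.
Actual elapsed = 25 hours 51 minutes + 1:45 = 27 hours 36 minutes.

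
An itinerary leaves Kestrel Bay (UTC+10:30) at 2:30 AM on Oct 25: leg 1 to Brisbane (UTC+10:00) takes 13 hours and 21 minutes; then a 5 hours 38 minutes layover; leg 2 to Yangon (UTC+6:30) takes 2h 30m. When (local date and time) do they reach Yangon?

7:59 PM on October 25

Convert departure to UTC: 2:30 AM − 10:30 = 4:00 PM UTC on Oct 24.
Add 13 hours 21 minutes leg 1 → 5:21 AM UTC (Oct 25).
Add 5 hours 38 minutes layover in Brisbane → 10:59 AM UTC.
Add 2 hours and 30 minutes leg 2 → 1:29 PM UTC.
Yangon is UTC+6:30, so local arrival = 1:29 PM + 6:30 = 7:59 PM on Oct 25.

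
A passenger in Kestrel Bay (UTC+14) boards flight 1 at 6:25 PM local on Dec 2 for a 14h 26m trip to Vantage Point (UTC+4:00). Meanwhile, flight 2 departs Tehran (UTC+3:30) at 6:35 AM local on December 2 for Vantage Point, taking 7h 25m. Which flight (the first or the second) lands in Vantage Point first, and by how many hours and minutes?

the second, by 8 hours 21 minutes

Flight 1 in UTC: 6:25 PM − 14:00 = 4:25 AM on Dec 2.
+14 hours 26 minutes → arrive 6:51 PM UTC on Dec 2.
Flight 2 in UTC: 6:35 AM − 3:30 = 3:05 AM on Dec 2.
+7 hours and 25 minutes → arrive 10:30 AM UTC on Dec 2.
Flight 2 lands earlier by 8 hours 21 minutes.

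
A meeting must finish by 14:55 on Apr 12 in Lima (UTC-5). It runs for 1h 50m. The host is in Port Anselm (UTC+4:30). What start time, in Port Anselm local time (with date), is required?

22:35 on Apr 12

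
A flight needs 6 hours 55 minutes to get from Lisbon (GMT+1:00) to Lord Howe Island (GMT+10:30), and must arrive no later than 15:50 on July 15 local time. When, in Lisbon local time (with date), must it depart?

Target arrival in UTC: 15:50 − 10:30 = 05:20 on Jul 15.
Subtract 6 hours and 55 minutes → departure 22:25 UTC on Jul 14.
Lisbon is UTC+1:00: 22:25 + 1:00 = 23:25 on Jul 14.

23:25 on July 14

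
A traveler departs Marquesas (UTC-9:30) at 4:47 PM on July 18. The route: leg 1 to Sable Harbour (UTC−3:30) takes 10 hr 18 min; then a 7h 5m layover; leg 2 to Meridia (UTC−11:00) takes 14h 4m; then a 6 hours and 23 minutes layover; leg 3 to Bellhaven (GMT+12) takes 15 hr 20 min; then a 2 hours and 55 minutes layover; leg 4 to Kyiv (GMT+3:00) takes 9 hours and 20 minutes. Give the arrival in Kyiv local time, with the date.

Convert departure to UTC: 4:47 PM + 9:30 = 2:17 AM UTC on Jul 19.
Add 10 hours and 18 minutes leg 1 → 12:35 PM UTC.
Add 7 hours and 5 minutes layover in Sable Harbour → 7:40 PM UTC.
Add 14 hours and 4 minutes leg 2 → 9:44 AM UTC (Jul 20).
Add 6 hours and 23 minutes layover in Meridia → 4:07 PM UTC.
Add 15 hours 20 minutes leg 3 → 7:27 AM UTC (Jul 21).
Add 2 hours and 55 minutes layover in Bellhaven → 10:22 AM UTC.
Add 9 hours and 20 minutes leg 4 → 7:42 PM UTC.
Kyiv is UTC+3:00, so local arrival = 7:42 PM + 3:00 = 10:42 PM on Jul 21.

10:42 PM on July 21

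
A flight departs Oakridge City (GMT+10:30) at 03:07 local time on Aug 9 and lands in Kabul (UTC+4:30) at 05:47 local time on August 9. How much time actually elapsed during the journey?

Departure in UTC: 03:07 − 10:30 = 16:37 on Aug 8.
Arrival in UTC: 05:47 − 4:30 = 01:17 on Aug 9.
Elapsed = 01:17 − 16:37 (+1 day) = 8 hours 40 minutes.

8 hours 40 minutes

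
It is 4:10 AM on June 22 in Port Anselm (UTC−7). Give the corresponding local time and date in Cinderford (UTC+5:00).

4:10 PM on June 22

In UTC: 4:10 AM + 7:00 = 11:10 AM on Jun 22.
Cinderford is UTC+5:00: 11:10 AM + 5:00 = 4:10 PM on Jun 22.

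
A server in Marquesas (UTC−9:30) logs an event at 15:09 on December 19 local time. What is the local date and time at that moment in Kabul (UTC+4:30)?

05:09 on Dec 20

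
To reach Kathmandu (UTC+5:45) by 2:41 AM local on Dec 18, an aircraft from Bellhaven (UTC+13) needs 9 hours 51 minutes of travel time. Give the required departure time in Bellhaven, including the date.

12:05 AM on Dec 18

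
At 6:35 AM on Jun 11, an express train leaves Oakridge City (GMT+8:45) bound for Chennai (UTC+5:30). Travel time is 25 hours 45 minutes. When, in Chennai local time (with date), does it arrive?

Convert departure to UTC: 6:35 AM − 8:45 = 9:50 PM UTC on Jun 10.
Add 25 hours and 45 minutes travel time → 11:35 PM UTC (Jun 11).
Chennai is UTC+5:30, so local arrival = 11:35 PM + 5:30 = 5:05 AM on Jun 12.

5:05 AM on June 12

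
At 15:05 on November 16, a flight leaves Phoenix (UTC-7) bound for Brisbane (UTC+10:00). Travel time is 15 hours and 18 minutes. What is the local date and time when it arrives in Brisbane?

23:23 on November 17

Convert departure to UTC: 15:05 + 7:00 = 22:05 UTC on Nov 16.
Add 15 hours 18 minutes travel time → 13:23 UTC (Nov 17).
Brisbane is UTC+10:00, so local arrival = 13:23 + 10:00 = 23:23 on Nov 17.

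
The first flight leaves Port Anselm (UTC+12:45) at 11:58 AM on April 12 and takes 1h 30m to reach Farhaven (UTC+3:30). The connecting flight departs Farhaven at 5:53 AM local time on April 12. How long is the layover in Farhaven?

Convert departure to UTC: 11:58 AM − 12:45 = 11:13 PM UTC on Apr 11.
Add 1 hour and 30 minutes flight time → 12:43 AM UTC (Apr 12).
Farhaven is UTC+3:30, so local arrival = 12:43 AM + 3:30 = 4:13 AM on Apr 12.
Layover = 5:53 AM − 4:13 AM = 1 hour 40 minutes.

1 hour 40 minutes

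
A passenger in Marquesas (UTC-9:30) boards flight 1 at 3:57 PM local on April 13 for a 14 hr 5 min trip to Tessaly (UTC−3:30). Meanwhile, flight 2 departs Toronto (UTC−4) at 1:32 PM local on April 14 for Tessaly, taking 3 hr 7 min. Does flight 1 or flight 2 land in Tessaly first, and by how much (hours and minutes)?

Flight 1 in UTC: 3:57 PM + 9:30 = 1:27 AM on Apr 14.
+14 hours 5 minutes → arrive 3:32 PM UTC on Apr 14.
Flight 2 in UTC: 1:32 PM + 4:00 = 5:32 PM on Apr 14.
+3 hours 7 minutes → arrive 8:39 PM UTC on Apr 14.
Flight 1 lands earlier by 5 hours 7 minutes.

the first, by 5 hours 7 minutes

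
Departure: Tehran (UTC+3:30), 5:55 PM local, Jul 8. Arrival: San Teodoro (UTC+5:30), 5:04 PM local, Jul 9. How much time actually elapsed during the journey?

21 hours 9 minutes

Departure in UTC: 5:55 PM − 3:30 = 2:25 PM on Jul 8.
Arrival in UTC: 5:04 PM − 5:30 = 11:34 AM on Jul 9.
Elapsed = 11:34 AM − 2:25 PM (+1 day) = 21 hours 9 minutes.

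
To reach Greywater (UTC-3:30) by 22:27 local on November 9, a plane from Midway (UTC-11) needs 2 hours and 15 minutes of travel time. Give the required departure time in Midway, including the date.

12:42 on Nov 9

Target arrival in UTC: 22:27 + 3:30 = 01:57 on Nov 10.
Subtract 2 hours and 15 minutes → departure 23:42 UTC on Nov 9.
Midway is UTC−11:00: 23:42 − 11:00 = 12:42 on Nov 9.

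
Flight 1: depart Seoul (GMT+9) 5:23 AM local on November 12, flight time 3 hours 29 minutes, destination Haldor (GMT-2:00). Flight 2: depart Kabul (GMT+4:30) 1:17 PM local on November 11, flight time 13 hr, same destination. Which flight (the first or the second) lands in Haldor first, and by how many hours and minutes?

the second, by 2 hours 5 minutes

Flight 1 in UTC: 5:23 AM − 9:00 = 8:23 PM on Nov 11.
+3 hours 29 minutes → arrive 11:52 PM UTC on Nov 11.
Flight 2 in UTC: 1:17 PM − 4:30 = 8:47 AM on Nov 11.
+13 hours → arrive 9:47 PM UTC on Nov 11.
Flight 2 lands earlier by 2 hours 5 minutes.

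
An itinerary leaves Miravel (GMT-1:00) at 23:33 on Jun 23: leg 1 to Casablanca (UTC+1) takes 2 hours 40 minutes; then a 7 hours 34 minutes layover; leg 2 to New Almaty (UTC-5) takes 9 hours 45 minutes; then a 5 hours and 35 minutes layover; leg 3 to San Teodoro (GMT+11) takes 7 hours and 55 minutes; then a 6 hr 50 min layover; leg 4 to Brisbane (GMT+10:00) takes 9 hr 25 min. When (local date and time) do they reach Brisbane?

12:17 on Jun 26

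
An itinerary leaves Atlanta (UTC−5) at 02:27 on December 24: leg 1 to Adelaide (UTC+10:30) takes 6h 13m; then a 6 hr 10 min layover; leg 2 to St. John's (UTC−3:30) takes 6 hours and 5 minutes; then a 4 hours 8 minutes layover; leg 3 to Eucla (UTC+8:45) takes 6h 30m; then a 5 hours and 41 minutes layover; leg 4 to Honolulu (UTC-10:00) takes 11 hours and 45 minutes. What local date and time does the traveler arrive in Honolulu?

19:59 on December 25

Convert departure to UTC: 02:27 + 5:00 = 07:27 UTC on Dec 24.
Add 6 hours 13 minutes leg 1 → 13:40 UTC.
Add 6 hours 10 minutes layover in Adelaide → 19:50 UTC.
Add 6 hours 5 minutes leg 2 → 01:55 UTC (Dec 25).
Add 4 hours 8 minutes layover in St. John's → 06:03 UTC.
Add 6 hours and 30 minutes leg 3 → 12:33 UTC.
Add 5 hours and 41 minutes layover in Eucla → 18:14 UTC.
Add 11 hours and 45 minutes leg 4 → 05:59 UTC (Dec 26).
Honolulu is UTC−10:00, so local arrival = 05:59 − 10:00 = 19:59 on Dec 25.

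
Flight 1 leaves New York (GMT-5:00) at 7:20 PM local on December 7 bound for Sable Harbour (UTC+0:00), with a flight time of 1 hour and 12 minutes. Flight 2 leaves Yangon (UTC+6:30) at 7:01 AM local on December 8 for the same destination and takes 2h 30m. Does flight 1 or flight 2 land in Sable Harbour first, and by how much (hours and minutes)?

Flight 1 in UTC: 7:20 PM + 5:00 = 12:20 AM on Dec 8.
+1 hour and 12 minutes → arrive 1:32 AM UTC on Dec 8.
Flight 2 in UTC: 7:01 AM − 6:30 = 12:31 AM on Dec 8.
+2 hours and 30 minutes → arrive 3:01 AM UTC on Dec 8.
Flight 1 lands earlier by 1 hour 29 minutes.

the first, by 1 hour 29 minutes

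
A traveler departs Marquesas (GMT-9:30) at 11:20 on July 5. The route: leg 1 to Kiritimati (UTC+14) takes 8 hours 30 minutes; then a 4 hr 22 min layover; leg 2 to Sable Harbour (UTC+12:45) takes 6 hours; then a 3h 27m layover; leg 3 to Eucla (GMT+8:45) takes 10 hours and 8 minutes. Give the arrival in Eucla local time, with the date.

Convert departure to UTC: 11:20 + 9:30 = 20:50 UTC on Jul 5.
Add 8 hours and 30 minutes leg 1 → 05:20 UTC (Jul 6).
Add 4 hours 22 minutes layover in Kiritimati → 09:42 UTC.
Add 6 hours leg 2 → 15:42 UTC.
Add 3 hours 27 minutes layover in Sable Harbour → 19:09 UTC.
Add 10 hours and 8 minutes leg 3 → 05:17 UTC (Jul 7).
Eucla is UTC+8:45, so local arrival = 05:17 + 8:45 = 14:02 on Jul 7.

14:02 on Jul 7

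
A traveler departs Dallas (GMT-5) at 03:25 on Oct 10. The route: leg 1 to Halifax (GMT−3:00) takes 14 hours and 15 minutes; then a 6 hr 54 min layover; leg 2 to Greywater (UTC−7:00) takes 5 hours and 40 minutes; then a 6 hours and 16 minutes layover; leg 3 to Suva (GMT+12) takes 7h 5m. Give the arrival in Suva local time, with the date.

12:35 on October 12

Convert departure to UTC: 03:25 + 5:00 = 08:25 UTC on Oct 10.
Add 14 hours and 15 minutes leg 1 → 22:40 UTC.
Add 6 hours and 54 minutes layover in Halifax → 05:34 UTC (Oct 11).
Add 5 hours 40 minutes leg 2 → 11:14 UTC.
Add 6 hours 16 minutes layover in Greywater → 17:30 UTC.
Add 7 hours and 5 minutes leg 3 → 00:35 UTC (Oct 12).
Suva is UTC+12:00, so local arrival = 00:35 + 12:00 = 12:35 on Oct 12.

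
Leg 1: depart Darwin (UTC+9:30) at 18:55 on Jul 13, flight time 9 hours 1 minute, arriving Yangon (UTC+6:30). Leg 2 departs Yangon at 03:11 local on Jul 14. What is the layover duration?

2 hours 15 minutes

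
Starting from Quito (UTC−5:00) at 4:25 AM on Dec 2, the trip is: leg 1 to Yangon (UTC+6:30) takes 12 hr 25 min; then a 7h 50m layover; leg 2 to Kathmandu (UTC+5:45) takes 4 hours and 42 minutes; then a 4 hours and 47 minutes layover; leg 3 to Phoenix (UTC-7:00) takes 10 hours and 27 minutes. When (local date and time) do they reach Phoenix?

6:36 PM on December 3

Convert departure to UTC: 4:25 AM + 5:00 = 9:25 AM UTC on Dec 2.
Add 12 hours and 25 minutes leg 1 → 9:50 PM UTC.
Add 7 hours and 50 minutes layover in Yangon → 5:40 AM UTC (Dec 3).
Add 4 hours 42 minutes leg 2 → 10:22 AM UTC.
Add 4 hours 47 minutes layover in Kathmandu → 3:09 PM UTC.
Add 10 hours 27 minutes leg 3 → 1:36 AM UTC (Dec 4).
Phoenix is UTC−7:00, so local arrival = 1:36 AM − 7:00 = 6:36 PM on Dec 3.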